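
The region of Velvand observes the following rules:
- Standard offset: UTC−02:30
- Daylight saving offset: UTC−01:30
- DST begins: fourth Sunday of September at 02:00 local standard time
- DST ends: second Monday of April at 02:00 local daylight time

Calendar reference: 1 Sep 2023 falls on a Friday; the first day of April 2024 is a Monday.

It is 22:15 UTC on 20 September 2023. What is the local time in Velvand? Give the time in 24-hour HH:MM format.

19:45

1 September 2023 is a Friday, so the first Sunday is September 3 and the fourth is September 24.
1 April 2024 is a Monday, so the first Monday is April 1 and the second is April 8.
At the standard offset (UTC−02:30), 22:15 UTC − 2h30m = 19:45 Velvand standard time.
The standard-time date in Velvand, 20 September 2023, does not fall between 24 September 2023 and 8 April 2024, so daylight saving is not in effect and Velvand is at UTC−02:30.
22:15 UTC − 2h30m = 19:45 local.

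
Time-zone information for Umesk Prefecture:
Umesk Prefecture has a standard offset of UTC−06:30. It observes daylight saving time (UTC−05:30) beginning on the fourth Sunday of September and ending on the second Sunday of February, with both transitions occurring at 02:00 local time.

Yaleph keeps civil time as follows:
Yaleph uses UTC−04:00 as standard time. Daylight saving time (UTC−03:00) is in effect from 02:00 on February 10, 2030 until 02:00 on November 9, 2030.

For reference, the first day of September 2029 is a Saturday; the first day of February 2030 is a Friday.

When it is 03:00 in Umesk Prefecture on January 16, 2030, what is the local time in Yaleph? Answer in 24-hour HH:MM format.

04:30

1 September 2029 is a Saturday, so the first Sunday is September 2 and the fourth is September 23.
1 February 2030 is a Friday, so the first Sunday is February 3 and the second is February 10.
Daylight saving runs 23 September 2029 – 10 February 2030; January 16, 2030 is inside that window, so Umesk Prefecture is at UTC−05:30.
03:00 Umesk Prefecture + 5h30m = 08:30 UTC.
At the standard offset (UTC−04:00), 08:30 UTC − 4h = 04:30 Yaleph standard time.
Daylight saving runs 10 February – 9 November; the standard-time date in Yaleph, January 16, 2030, is outside that window, so Yaleph is on standard time at UTC−04:00.
08:30 UTC − 4h = 04:30 Yaleph.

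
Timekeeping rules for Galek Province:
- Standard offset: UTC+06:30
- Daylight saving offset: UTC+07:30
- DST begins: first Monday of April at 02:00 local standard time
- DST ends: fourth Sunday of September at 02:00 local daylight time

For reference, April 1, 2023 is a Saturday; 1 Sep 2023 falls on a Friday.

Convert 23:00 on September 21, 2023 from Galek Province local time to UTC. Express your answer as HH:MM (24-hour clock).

15:30

1 April 2023 is a Saturday, so the first Monday is April 3.
1 September 2023 is a Friday, so the first Sunday is September 3 and the fourth is September 24.
September 21, 2023 falls between 3 April and 24 September, so daylight saving is in effect and Galek Province is at UTC+07:30.
23:00 local − 7h30m = 15:30 UTC.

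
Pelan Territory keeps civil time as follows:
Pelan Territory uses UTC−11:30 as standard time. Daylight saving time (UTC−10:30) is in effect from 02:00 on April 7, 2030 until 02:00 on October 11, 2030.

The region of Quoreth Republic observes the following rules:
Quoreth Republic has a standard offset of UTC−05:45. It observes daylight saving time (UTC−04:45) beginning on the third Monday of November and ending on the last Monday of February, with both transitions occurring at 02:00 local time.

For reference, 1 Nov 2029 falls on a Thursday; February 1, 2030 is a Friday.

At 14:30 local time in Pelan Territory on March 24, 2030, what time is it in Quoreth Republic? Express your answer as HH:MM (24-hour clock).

20:15

Daylight saving runs 7 April – 11 October; March 24, 2030 is outside that window, so Pelan Territory is on standard time at UTC−11:30.
14:30 Pelan Territory + 11h30m = 02:00 UTC (rolling into the next day, 25 March 2030).
1 November 2029 is a Thursday, so the first Monday is November 5 and the third is November 19.
1 February 2030 is a Friday, so Mondays fall on 4, 11, 18, 25; the last is February 25.
At the standard offset (UTC−05:45), 02:00 UTC − 5h45m = 20:15 Quoreth Republic standard time (rolling into the previous day, 24 March 2030).
Daylight saving runs 19 November 2029 – 25 February 2030; the standard-time date in Quoreth Republic, March 24, 2030, is outside that window, so Quoreth Republic is on standard time at UTC−05:45.
02:00 UTC − 5h45m = 20:15 Quoreth Republic (rolling into the previous day, 24 March 2030).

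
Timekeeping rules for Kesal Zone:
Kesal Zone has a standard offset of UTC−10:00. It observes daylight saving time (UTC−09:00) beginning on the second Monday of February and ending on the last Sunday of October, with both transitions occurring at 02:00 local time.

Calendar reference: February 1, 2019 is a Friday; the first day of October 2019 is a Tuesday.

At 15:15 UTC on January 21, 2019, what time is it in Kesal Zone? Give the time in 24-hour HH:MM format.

05:15

1 February 2019 is a Friday, so the first Monday is February 4 and the second is February 11.
1 October 2019 is a Tuesday, so Sundays fall on 6, 13, 20, 27; the last is October 27.
At the standard offset (UTC−10:00), 15:15 UTC − 10h = 05:15 Kesal Zone standard time.
The standard-time date in Kesal Zone, January 21, 2019, is outside the daylight-saving period (11 February – 27 October), so Kesal Zone is on standard time, UTC−10:00.
15:15 UTC − 10h = 05:15 local.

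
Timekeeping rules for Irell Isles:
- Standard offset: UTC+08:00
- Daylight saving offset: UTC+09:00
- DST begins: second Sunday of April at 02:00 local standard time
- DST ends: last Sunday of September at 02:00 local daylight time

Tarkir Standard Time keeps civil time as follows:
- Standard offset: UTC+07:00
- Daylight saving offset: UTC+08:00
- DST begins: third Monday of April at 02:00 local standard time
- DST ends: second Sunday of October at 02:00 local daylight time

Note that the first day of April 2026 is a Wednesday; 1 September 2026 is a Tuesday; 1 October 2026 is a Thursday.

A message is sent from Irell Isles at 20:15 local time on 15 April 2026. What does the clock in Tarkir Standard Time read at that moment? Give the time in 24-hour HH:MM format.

1 April 2026 is a Wednesday, so the first Sunday is April 5 and the second is April 12.
1 September 2026 is a Tuesday, so Sundays fall on 6, 13, 20, 27; the last is September 27.
15 April 2026 falls between 12 April and 27 September, so daylight saving is in effect and Irell Isles is at UTC+09:00.
20:15 Irell Isles − 9h = 11:15 UTC.
1 April 2026 is a Wednesday, so the first Monday is April 6 and the third is April 20.
1 October 2026 is a Thursday, so the first Sunday is October 4 and the second is October 11.
At the standard offset (UTC+07:00), 11:15 UTC + 7h = 18:15 Tarkir Standard Time standard time.
Daylight saving runs 20 April – 11 October; the standard-time date in Tarkir Standard Time, 15 April 2026, is outside that window, so Tarkir Standard Time is on standard time at UTC+07:00.
11:15 UTC + 7h = 18:15 Tarkir Standard Time.

18:15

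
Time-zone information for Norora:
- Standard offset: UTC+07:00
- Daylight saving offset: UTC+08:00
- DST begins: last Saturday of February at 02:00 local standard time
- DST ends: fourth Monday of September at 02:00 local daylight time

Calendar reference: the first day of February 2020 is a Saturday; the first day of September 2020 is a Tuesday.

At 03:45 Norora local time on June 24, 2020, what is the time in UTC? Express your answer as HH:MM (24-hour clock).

19:45

1 February 2020 is a Saturday, so Saturdays fall on 1, 8, 15, 22, 29; the last is February 29.
1 September 2020 is a Tuesday, so the first Monday is September 7 and the fourth is September 28.
Daylight saving runs 29 February – 28 September; June 24, 2020 is inside that window, so Norora is at UTC+08:00.
03:45 local − 8h = 19:45 UTC (rolling into the previous day, 23 June 2020).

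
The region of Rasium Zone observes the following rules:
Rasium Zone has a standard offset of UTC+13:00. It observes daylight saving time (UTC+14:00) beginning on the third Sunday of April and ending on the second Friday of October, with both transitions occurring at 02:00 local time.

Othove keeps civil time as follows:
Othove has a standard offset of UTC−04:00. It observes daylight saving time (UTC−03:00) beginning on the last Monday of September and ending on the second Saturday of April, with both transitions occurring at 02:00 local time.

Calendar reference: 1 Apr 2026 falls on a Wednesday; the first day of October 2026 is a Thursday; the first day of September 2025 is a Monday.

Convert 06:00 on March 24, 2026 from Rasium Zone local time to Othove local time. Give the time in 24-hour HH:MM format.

1 April 2026 is a Wednesday, so the first Sunday is April 5 and the third is April 19.
1 October 2026 is a Thursday, so the first Friday is October 2 and the second is October 9.
March 24, 2026 does not fall between 19 April and 9 October, so daylight saving is not in effect and Rasium Zone is at UTC+13:00.
06:00 Rasium Zone − 13h = 17:00 UTC (rolling into the previous day, 23 March 2026).
1 September 2025 is a Monday, so Mondays fall on 1, 8, 15, 22, 29; the last is September 29.
1 April 2026 is a Wednesday, so the first Saturday is April 4 and the second is April 11.
At the standard offset (UTC−04:00), 17:00 UTC − 4h = 13:00 Othove standard time.
Daylight saving runs 29 September 2025 – 11 April 2026; the standard-time date in Othove, March 23, 2026, is inside that window, so Othove is at UTC−03:00.
17:00 UTC − 3h = 14:00 Othove.

14:00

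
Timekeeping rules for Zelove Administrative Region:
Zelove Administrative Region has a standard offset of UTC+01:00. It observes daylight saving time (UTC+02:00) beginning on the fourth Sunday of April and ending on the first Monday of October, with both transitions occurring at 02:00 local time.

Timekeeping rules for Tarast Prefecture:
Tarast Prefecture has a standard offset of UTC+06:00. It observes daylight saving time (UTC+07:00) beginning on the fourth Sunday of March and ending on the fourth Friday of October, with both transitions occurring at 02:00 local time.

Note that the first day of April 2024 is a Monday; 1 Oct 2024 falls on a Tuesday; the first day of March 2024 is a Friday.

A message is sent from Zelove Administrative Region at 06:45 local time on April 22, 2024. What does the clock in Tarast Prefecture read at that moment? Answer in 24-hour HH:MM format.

1 April 2024 is a Monday, so the first Sunday is April 7 and the fourth is April 28.
1 October 2024 is a Tuesday, so the first Monday is October 7.
Daylight saving runs 28 April – 7 October; April 22, 2024 is outside that window, so Zelove Administrative Region is on standard time at UTC+01:00.
06:45 Zelove Administrative Region − 1h = 05:45 UTC.
1 March 2024 is a Friday, so the first Sunday is March 3 and the fourth is March 24.
1 October 2024 is a Tuesday, so the first Friday is October 4 and the fourth is October 25.
At the standard offset (UTC+06:00), 05:45 UTC + 6h = 11:45 Tarast Prefecture standard time.
Daylight saving runs 24 March – 25 October; the standard-time date in Tarast Prefecture, April 22, 2024, is inside that window, so Tarast Prefecture is at UTC+07:00.
05:45 UTC + 7h = 12:45 Tarast Prefecture.

12:45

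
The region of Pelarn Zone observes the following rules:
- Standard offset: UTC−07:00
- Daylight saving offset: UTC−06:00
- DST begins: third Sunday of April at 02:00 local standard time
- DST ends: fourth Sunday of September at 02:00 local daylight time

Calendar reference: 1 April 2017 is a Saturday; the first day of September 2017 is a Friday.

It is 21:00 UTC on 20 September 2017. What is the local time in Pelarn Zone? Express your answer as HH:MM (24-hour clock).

1 April 2017 is a Saturday, so the first Sunday is April 2 and the third is April 16.
1 September 2017 is a Friday, so the first Sunday is September 3 and the fourth is September 24.
At the standard offset (UTC−07:00), 21:00 UTC − 7h = 14:00 Pelarn Zone standard time.
Daylight saving runs 16 April – 24 September; the standard-time date in Pelarn Zone, 20 September 2017, is inside that window, so Pelarn Zone is at UTC−06:00.
21:00 UTC − 6h = 15:00 local.

15:00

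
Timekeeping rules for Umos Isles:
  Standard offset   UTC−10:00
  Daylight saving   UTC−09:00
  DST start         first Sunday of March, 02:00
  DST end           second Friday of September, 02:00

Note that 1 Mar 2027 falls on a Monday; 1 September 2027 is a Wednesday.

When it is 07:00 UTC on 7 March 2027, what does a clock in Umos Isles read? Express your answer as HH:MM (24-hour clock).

1 March 2027 is a Monday, so the first Sunday is March 7.
1 September 2027 is a Wednesday, so the first Friday is September 3 and the second is September 10.
At the standard offset (UTC−10:00), 07:00 UTC − 10h = 21:00 Umos Isles standard time (rolling into the previous day, 6 March 2027).
Daylight saving runs 7 March – 10 September; the standard-time date in Umos Isles, 6 March 2027, is outside that window, so Umos Isles is on standard time at UTC−10:00.
07:00 UTC − 10h = 21:00 local (rolling into the previous day, 6 March 2027).

21:00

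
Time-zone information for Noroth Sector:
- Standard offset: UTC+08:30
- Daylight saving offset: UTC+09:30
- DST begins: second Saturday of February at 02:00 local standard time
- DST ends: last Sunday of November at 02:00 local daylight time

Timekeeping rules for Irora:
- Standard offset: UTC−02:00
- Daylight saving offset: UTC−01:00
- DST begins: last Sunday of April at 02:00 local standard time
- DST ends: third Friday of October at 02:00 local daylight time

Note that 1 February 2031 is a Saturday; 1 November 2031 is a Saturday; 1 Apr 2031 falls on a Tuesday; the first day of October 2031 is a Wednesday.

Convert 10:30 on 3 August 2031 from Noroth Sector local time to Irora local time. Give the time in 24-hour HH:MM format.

00:00

1 February 2031 is a Saturday, so the first Saturday is February 1 and the second is February 8.
1 November 2031 is a Saturday, so Sundays fall on 2, 9, 16, 23, 30; the last is November 30.
Daylight saving runs 8 February – 30 November; 3 August 2031 is inside that window, so Noroth Sector is at UTC+09:30.
10:30 Noroth Sector − 9h30m = 01:00 UTC.
1 April 2031 is a Tuesday, so Sundays fall on 6, 13, 20, 27; the last is April 27.
1 October 2031 is a Wednesday, so the first Friday is October 3 and the third is October 17.
At the standard offset (UTC−02:00), 01:00 UTC − 2h = 23:00 Irora standard time (rolling into the previous day, 2 August 2031).
Daylight saving runs 27 April – 17 October; the standard-time date in Irora, 2 August 2031, is inside that window, so Irora is at UTC−01:00.
01:00 UTC − 1h = 00:00 Irora.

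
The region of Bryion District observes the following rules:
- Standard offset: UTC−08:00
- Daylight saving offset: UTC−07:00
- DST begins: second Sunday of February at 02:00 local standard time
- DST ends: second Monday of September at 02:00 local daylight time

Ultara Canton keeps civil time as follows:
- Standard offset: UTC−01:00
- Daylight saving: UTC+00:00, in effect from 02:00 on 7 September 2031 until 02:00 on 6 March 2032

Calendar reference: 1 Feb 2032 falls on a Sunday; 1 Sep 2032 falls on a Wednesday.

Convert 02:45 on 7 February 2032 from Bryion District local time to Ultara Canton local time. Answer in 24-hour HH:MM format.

10:45

1 February 2032 is a Sunday, so the first Sunday is February 1 and the second is February 8.
1 September 2032 is a Wednesday, so the first Monday is September 6 and the second is September 13.
Daylight saving runs 8 February – 13 September; 7 February 2032 is outside that window, so Bryion District is on standard time at UTC−08:00.
02:45 Bryion District + 8h = 10:45 UTC.
At the standard offset (UTC−01:00), 10:45 UTC − 1h = 09:45 Ultara Canton standard time.
Daylight saving runs 7 September 2031 – 6 March 2032; the standard-time date in Ultara Canton, 7 February 2032, is inside that window, so Ultara Canton is at UTC+00:00.
10:45 UTC + 0h = 10:45 Ultara Canton.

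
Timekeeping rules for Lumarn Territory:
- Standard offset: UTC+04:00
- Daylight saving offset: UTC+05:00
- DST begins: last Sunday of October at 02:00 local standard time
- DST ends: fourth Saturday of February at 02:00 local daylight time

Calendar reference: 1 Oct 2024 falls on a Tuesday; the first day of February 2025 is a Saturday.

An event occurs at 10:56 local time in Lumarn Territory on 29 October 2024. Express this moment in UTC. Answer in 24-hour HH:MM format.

1 October 2024 is a Tuesday, so Sundays fall on 6, 13, 20, 27; the last is October 27.
1 February 2025 is a Saturday, so the first Saturday is February 1 and the fourth is February 22.
29 October 2024 falls between 27 October 2024 and 22 February 2025, so daylight saving is in effect and Lumarn Territory is at UTC+05:00.
10:56 local − 5h = 05:56 UTC.

05:56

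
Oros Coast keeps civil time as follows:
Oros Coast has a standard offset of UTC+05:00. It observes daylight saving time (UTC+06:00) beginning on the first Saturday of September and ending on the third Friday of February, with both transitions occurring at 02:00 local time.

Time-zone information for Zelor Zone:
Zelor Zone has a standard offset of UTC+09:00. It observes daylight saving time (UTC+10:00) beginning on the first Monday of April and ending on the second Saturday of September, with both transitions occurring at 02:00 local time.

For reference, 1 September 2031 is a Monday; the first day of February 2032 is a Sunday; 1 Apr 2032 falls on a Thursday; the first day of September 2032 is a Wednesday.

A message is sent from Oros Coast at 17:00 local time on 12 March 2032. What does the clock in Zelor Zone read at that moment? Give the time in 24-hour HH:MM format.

1 September 2031 is a Monday, so the first Saturday is September 6.
1 February 2032 is a Sunday, so the first Friday is February 6 and the third is February 20.
Daylight saving runs 6 September 2031 – 20 February 2032; 12 March 2032 is outside that window, so Oros Coast is on standard time at UTC+05:00.
17:00 Oros Coast − 5h = 12:00 UTC.
1 April 2032 is a Thursday, so the first Monday is April 5.
1 September 2032 is a Wednesday, so the first Saturday is September 4 and the second is September 11.
At the standard offset (UTC+09:00), 12:00 UTC + 9h = 21:00 Zelor Zone standard time.
Daylight saving runs 5 April – 11 September; the standard-time date in Zelor Zone, 12 March 2032, is outside that window, so Zelor Zone is on standard time at UTC+09:00.
12:00 UTC + 9h = 21:00 Zelor Zone.

21:00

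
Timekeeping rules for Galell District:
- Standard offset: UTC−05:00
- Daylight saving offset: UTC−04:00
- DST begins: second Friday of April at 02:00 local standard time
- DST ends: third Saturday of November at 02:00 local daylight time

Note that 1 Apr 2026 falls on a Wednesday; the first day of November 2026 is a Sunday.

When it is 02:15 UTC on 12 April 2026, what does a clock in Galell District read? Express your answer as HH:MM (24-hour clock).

22:15

1 April 2026 is a Wednesday, so the first Friday is April 3 and the second is April 10.
1 November 2026 is a Sunday, so the first Saturday is November 7 and the third is November 21.
At the standard offset (UTC−05:00), 02:15 UTC − 5h = 21:15 Galell District standard time (rolling into the previous day, 11 April 2026).
The standard-time date in Galell District, 11 April 2026, falls between 10 April and 21 November, so daylight saving is in effect and Galell District is at UTC−04:00.
02:15 UTC − 4h = 22:15 local (rolling into the previous day, 11 April 2026).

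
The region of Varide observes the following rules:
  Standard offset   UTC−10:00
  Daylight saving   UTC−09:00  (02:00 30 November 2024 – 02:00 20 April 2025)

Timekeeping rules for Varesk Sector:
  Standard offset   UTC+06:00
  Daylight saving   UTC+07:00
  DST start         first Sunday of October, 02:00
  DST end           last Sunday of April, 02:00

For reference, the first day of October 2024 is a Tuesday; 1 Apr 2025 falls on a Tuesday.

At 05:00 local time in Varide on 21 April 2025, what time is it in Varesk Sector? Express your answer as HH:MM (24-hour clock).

22:00

Daylight saving runs 30 November 2024 – 20 April 2025; 21 April 2025 is outside that window, so Varide is on standard time at UTC−10:00.
05:00 Varide + 10h = 15:00 UTC.
1 October 2024 is a Tuesday, so the first Sunday is October 6.
1 April 2025 is a Tuesday, so Sundays fall on 6, 13, 20, 27; the last is April 27.
At the standard offset (UTC+06:00), 15:00 UTC + 6h = 21:00 Varesk Sector standard time.
The standard-time date in Varesk Sector, 21 April 2025, lies within the daylight-saving period (6 October 2024 – 27 April 2025), so Varesk Sector is on daylight time, UTC+07:00.
15:00 UTC + 7h = 22:00 Varesk Sector.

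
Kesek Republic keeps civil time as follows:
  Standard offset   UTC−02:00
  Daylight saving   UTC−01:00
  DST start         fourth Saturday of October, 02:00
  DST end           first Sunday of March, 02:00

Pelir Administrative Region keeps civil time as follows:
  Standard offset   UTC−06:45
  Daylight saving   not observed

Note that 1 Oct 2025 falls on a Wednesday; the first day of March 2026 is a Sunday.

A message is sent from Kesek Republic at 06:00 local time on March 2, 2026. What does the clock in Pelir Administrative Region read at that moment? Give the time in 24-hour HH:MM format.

01:15

1 October 2025 is a Wednesday, so the first Saturday is October 4 and the fourth is October 25.
1 March 2026 is a Sunday, so the first Sunday is March 1.
March 2, 2026 does not fall between 25 October 2025 and 1 March 2026, so daylight saving is not in effect and Kesek Republic is at UTC−02:00.
06:00 Kesek Republic + 2h = 08:00 UTC.
Pelir Administrative Region has no daylight saving, so its offset is UTC−06:45 year-round.
08:00 UTC − 6h45m = 01:15 Pelir Administrative Region.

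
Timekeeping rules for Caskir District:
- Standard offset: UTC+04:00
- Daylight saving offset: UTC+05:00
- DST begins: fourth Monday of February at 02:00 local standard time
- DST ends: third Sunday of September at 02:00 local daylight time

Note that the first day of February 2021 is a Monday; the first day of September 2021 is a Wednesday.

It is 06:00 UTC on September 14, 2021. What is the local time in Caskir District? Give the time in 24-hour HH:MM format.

11:00

1 February 2021 is a Monday, so the first Monday is February 1 and the fourth is February 22.
1 September 2021 is a Wednesday, so the first Sunday is September 5 and the third is September 19.
At the standard offset (UTC+04:00), 06:00 UTC + 4h = 10:00 Caskir District standard time.
Daylight saving runs 22 February – 19 September; the standard-time date in Caskir District, September 14, 2021, is inside that window, so Caskir District is at UTC+05:00.
06:00 UTC + 5h = 11:00 local.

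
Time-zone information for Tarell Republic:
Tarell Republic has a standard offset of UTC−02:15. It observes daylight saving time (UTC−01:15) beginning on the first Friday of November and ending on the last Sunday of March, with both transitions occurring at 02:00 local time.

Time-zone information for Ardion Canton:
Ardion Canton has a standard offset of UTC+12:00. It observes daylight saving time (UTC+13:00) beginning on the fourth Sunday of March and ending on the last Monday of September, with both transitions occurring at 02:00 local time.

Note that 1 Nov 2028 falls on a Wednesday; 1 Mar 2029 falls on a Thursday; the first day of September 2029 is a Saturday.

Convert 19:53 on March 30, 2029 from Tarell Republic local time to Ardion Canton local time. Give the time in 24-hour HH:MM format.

11:08

1 November 2028 is a Wednesday, so the first Friday is November 3.
1 March 2029 is a Thursday, so Sundays fall on 4, 11, 18, 25; the last is March 25.
Daylight saving runs 3 November 2028 – 25 March 2029; March 30, 2029 is outside that window, so Tarell Republic is on standard time at UTC−02:15.
19:53 Tarell Republic + 2h15m = 22:08 UTC.
1 March 2029 is a Thursday, so the first Sunday is March 4 and the fourth is March 25.
1 September 2029 is a Saturday, so Mondays fall on 3, 10, 17, 24; the last is September 24.
At the standard offset (UTC+12:00), 22:08 UTC + 12h = 10:08 Ardion Canton standard time (rolling into the next day, 31 March 2029).
Daylight saving runs 25 March – 24 September; the standard-time date in Ardion Canton, March 31, 2029, is inside that window, so Ardion Canton is at UTC+13:00.
22:08 UTC + 13h = 11:08 Ardion Canton (rolling into the next day, 31 March 2029).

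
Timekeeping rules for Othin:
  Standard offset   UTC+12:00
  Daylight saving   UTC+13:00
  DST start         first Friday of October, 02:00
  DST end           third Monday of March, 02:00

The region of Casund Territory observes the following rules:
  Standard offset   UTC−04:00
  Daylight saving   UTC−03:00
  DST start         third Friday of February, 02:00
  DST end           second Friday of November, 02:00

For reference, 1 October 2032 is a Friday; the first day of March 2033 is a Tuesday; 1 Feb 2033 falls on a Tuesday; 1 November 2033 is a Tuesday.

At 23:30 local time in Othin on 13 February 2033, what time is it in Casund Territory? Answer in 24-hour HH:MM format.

06:30

1 October 2032 is a Friday, so the first Friday is October 1.
1 March 2033 is a Tuesday, so the first Monday is March 7 and the third is March 21.
13 February 2033 lies within the daylight-saving period (1 October 2032 – 21 March 2033), so Othin is on daylight time, UTC+13:00.
23:30 Othin − 13h = 10:30 UTC.
1 February 2033 is a Tuesday, so the first Friday is February 4 and the third is February 18.
1 November 2033 is a Tuesday, so the first Friday is November 4 and the second is November 11.
At the standard offset (UTC−04:00), 10:30 UTC − 4h = 06:30 Casund Territory standard time.
The standard-time date in Casund Territory, 13 February 2033, does not fall between 18 February and 11 November, so daylight saving is not in effect and Casund Territory is at UTC−04:00.
10:30 UTC − 4h = 06:30 Casund Territory.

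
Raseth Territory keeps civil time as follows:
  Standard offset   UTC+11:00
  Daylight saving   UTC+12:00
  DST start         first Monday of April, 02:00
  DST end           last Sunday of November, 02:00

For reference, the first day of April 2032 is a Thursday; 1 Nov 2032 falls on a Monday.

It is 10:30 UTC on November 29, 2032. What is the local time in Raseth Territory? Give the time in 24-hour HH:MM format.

21:30

1 April 2032 is a Thursday, so the first Monday is April 5.
1 November 2032 is a Monday, so Sundays fall on 7, 14, 21, 28; the last is November 28.
At the standard offset (UTC+11:00), 10:30 UTC + 11h = 21:30 Raseth Territory standard time.
The standard-time date in Raseth Territory, November 29, 2032, does not fall between 5 April and 28 November, so daylight saving is not in effect and Raseth Territory is at UTC+11:00.
10:30 UTC + 11h = 21:30 local.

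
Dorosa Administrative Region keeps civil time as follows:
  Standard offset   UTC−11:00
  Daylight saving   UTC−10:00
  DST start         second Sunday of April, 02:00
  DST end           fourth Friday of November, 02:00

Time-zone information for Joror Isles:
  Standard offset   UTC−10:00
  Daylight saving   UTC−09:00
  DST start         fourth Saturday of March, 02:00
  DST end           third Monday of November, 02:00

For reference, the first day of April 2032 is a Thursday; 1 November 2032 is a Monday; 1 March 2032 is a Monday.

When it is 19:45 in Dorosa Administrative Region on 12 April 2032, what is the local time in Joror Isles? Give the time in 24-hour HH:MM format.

20:45

1 April 2032 is a Thursday, so the first Sunday is April 4 and the second is April 11.
1 November 2032 is a Monday, so the first Friday is November 5 and the fourth is November 26.
12 April 2032 lies within the daylight-saving period (11 April – 26 November), so Dorosa Administrative Region is on daylight time, UTC−10:00.
19:45 Dorosa Administrative Region + 10h = 05:45 UTC (rolling into the next day, 13 April 2032).
1 March 2032 is a Monday, so the first Saturday is March 6 and the fourth is March 27.
1 November 2032 is a Monday, so the first Monday is November 1 and the third is November 15.
At the standard offset (UTC−10:00), 05:45 UTC − 10h = 19:45 Joror Isles standard time (rolling into the previous day, 12 April 2032).
The standard-time date in Joror Isles, 12 April 2032, falls between 27 March and 15 November, so daylight saving is in effect and Joror Isles is at UTC−09:00.
05:45 UTC − 9h = 20:45 Joror Isles (rolling into the previous day, 12 April 2032).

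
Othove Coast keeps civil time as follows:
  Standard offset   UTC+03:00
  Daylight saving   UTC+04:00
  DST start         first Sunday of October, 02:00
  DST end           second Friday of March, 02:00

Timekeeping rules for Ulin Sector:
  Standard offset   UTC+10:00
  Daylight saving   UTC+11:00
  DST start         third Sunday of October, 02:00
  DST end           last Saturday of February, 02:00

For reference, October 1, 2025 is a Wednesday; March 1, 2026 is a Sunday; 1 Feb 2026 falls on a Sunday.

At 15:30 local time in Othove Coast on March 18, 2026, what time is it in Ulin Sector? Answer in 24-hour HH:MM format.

1 October 2025 is a Wednesday, so the first Sunday is October 5.
1 March 2026 is a Sunday, so the first Friday is March 6 and the second is March 13.
Daylight saving runs 5 October 2025 – 13 March 2026; March 18, 2026 is outside that window, so Othove Coast is on standard time at UTC+03:00.
15:30 Othove Coast − 3h = 12:30 UTC.
1 October 2025 is a Wednesday, so the first Sunday is October 5 and the third is October 19.
1 February 2026 is a Sunday, so Saturdays fall on 7, 14, 21, 28; the last is February 28.
At the standard offset (UTC+10:00), 12:30 UTC + 10h = 22:30 Ulin Sector standard time.
Daylight saving runs 19 October 2025 – 28 February 2026; the standard-time date in Ulin Sector, March 18, 2026, is outside that window, so Ulin Sector is on standard time at UTC+10:00.
12:30 UTC + 10h = 22:30 Ulin Sector.

22:30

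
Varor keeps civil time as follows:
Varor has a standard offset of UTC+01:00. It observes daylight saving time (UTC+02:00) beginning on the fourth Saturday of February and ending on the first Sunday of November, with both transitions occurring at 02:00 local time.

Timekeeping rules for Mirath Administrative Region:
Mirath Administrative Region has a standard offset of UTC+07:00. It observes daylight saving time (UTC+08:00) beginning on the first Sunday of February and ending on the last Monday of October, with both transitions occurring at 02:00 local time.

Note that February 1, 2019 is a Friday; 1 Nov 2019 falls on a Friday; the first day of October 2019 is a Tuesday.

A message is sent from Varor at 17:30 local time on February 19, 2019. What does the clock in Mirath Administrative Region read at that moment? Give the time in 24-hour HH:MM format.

1 February 2019 is a Friday, so the first Saturday is February 2 and the fourth is February 23.
1 November 2019 is a Friday, so the first Sunday is November 3.
Daylight saving runs 23 February – 3 November; February 19, 2019 is outside that window, so Varor is on standard time at UTC+01:00.
17:30 Varor − 1h = 16:30 UTC.
1 February 2019 is a Friday, so the first Sunday is February 3.
1 October 2019 is a Tuesday, so Mondays fall on 7, 14, 21, 28; the last is October 28.
At the standard offset (UTC+07:00), 16:30 UTC + 7h = 23:30 Mirath Administrative Region standard time.
Daylight saving runs 3 February – 28 October; the standard-time date in Mirath Administrative Region, February 19, 2019, is inside that window, so Mirath Administrative Region is at UTC+08:00.
16:30 UTC + 8h = 00:30 Mirath Administrative Region (rolling into the next day, 20 February 2019).

00:30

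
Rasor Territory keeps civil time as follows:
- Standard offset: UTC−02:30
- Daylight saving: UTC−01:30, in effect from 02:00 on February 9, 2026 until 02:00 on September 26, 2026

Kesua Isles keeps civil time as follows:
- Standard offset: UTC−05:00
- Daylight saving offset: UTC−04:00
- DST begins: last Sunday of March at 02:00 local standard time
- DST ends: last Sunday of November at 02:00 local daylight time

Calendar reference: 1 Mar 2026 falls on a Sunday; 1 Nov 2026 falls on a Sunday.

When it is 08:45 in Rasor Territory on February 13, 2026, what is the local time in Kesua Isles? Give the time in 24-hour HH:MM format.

February 13, 2026 lies within the daylight-saving period (9 February – 26 September), so Rasor Territory is on daylight time, UTC−01:30.
08:45 Rasor Territory + 1h30m = 10:15 UTC.
1 March 2026 is a Sunday, so Sundays fall on 1, 8, 15, 22, 29; the last is March 29.
1 November 2026 is a Sunday, so Sundays fall on 1, 8, 15, 22, 29; the last is November 29.
At the standard offset (UTC−05:00), 10:15 UTC − 5h = 05:15 Kesua Isles standard time.
Daylight saving runs 29 March – 29 November; the standard-time date in Kesua Isles, February 13, 2026, is outside that window, so Kesua Isles is on standard time at UTC−05:00.
10:15 UTC − 5h = 05:15 Kesua Isles.

05:15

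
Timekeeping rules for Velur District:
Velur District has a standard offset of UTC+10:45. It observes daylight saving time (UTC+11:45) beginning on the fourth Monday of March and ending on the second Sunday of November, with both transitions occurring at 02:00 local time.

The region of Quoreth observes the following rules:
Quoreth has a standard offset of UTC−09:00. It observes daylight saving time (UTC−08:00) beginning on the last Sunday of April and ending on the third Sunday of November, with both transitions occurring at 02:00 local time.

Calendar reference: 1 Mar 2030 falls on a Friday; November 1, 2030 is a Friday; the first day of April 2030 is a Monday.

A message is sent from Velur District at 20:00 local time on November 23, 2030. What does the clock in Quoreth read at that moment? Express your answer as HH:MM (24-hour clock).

00:15

1 March 2030 is a Friday, so the first Monday is March 4 and the fourth is March 25.
1 November 2030 is a Friday, so the first Sunday is November 3 and the second is November 10.
Daylight saving runs 25 March – 10 November; November 23, 2030 is outside that window, so Velur District is on standard time at UTC+10:45.
20:00 Velur District − 10h45m = 09:15 UTC.
1 April 2030 is a Monday, so Sundays fall on 7, 14, 21, 28; the last is April 28.
1 November 2030 is a Friday, so the first Sunday is November 3 and the third is November 17.
At the standard offset (UTC−09:00), 09:15 UTC − 9h = 00:15 Quoreth standard time.
Daylight saving runs 28 April – 17 November; the standard-time date in Quoreth, November 23, 2030, is outside that window, so Quoreth is on standard time at UTC−09:00.
09:15 UTC − 9h = 00:15 Quoreth.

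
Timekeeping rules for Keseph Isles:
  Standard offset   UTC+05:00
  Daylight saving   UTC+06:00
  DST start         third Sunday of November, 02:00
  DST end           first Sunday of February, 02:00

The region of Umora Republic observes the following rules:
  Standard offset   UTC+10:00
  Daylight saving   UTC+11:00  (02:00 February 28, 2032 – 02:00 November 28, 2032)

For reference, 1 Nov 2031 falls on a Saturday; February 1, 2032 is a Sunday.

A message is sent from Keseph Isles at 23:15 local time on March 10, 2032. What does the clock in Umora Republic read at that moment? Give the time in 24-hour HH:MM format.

05:15

1 November 2031 is a Saturday, so the first Sunday is November 2 and the third is November 16.
1 February 2032 is a Sunday, so the first Sunday is February 1.
March 10, 2032 is outside the daylight-saving period (16 November 2031 – 1 February 2032), so Keseph Isles is on standard time, UTC+05:00.
23:15 Keseph Isles − 5h = 18:15 UTC.
At the standard offset (UTC+10:00), 18:15 UTC + 10h = 04:15 Umora Republic standard time (rolling into the next day, 11 March 2032).
The standard-time date in Umora Republic, March 11, 2032, falls between 28 February and 28 November, so daylight saving is in effect and Umora Republic is at UTC+11:00.
18:15 UTC + 11h = 05:15 Umora Republic (rolling into the next day, 11 March 2032).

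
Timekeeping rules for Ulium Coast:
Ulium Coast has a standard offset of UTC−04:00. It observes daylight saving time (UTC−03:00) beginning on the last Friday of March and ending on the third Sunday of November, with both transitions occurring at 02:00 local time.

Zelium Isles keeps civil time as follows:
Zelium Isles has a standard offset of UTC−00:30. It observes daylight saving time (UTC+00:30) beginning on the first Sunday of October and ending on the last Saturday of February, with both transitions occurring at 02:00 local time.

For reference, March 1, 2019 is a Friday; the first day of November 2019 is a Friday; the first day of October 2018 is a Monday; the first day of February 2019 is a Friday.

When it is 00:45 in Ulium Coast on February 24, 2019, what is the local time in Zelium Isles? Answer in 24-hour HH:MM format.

1 March 2019 is a Friday, so Fridays fall on 1, 8, 15, 22, 29; the last is March 29.
1 November 2019 is a Friday, so the first Sunday is November 3 and the third is November 17.
February 24, 2019 does not fall between 29 March and 17 November, so daylight saving is not in effect and Ulium Coast is at UTC−04:00.
00:45 Ulium Coast + 4h = 04:45 UTC.
1 October 2018 is a Monday, so the first Sunday is October 7.
1 February 2019 is a Friday, so Saturdays fall on 2, 9, 16, 23; the last is February 23.
At the standard offset (UTC−00:30), 04:45 UTC − 0h30m = 04:15 Zelium Isles standard time.
The standard-time date in Zelium Isles, February 24, 2019, is outside the daylight-saving period (7 October 2018 – 23 February 2019), so Zelium Isles is on standard time, UTC−00:30.
04:45 UTC − 0h30m = 04:15 Zelium Isles.

04:15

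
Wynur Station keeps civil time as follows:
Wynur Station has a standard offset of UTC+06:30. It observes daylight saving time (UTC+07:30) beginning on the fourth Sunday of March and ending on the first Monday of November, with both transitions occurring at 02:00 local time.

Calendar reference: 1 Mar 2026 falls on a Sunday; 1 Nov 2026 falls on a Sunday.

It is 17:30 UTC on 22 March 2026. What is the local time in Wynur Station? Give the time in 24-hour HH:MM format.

01:00

1 March 2026 is a Sunday, so the first Sunday is March 1 and the fourth is March 22.
1 November 2026 is a Sunday, so the first Monday is November 2.
At the standard offset (UTC+06:30), 17:30 UTC + 6h30m = 00:00 Wynur Station standard time (rolling into the next day, 23 March 2026).
The standard-time date in Wynur Station, 23 March 2026, lies within the daylight-saving period (22 March – 2 November), so Wynur Station is on daylight time, UTC+07:30.
17:30 UTC + 7h30m = 01:00 local (rolling into the next day, 23 March 2026).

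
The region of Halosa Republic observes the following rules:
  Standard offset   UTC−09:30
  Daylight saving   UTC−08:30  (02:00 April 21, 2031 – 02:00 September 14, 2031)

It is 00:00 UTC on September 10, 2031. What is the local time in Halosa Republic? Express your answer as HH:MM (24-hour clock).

At the standard offset (UTC−09:30), 00:00 UTC − 9h30m = 14:30 Halosa Republic standard time (rolling into the previous day, 9 September 2031).
Daylight saving runs 21 April – 14 September; the standard-time date in Halosa Republic, September 9, 2031, is inside that window, so Halosa Republic is at UTC−08:30.
00:00 UTC − 8h30m = 15:30 local (rolling into the previous day, 9 September 2031).

15:30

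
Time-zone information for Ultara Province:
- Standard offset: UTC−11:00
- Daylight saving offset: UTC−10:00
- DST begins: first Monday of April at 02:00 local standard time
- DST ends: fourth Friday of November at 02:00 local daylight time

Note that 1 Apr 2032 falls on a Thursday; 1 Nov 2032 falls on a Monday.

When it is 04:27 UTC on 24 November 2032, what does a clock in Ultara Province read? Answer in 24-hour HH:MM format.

18:27

1 April 2032 is a Thursday, so the first Monday is April 5.
1 November 2032 is a Monday, so the first Friday is November 5 and the fourth is November 26.
At the standard offset (UTC−11:00), 04:27 UTC − 11h = 17:27 Ultara Province standard time (rolling into the previous day, 23 November 2032).
The standard-time date in Ultara Province, 23 November 2032, lies within the daylight-saving period (5 April – 26 November), so Ultara Province is on daylight time, UTC−10:00.
04:27 UTC − 10h = 18:27 local (rolling into the previous day, 23 November 2032).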